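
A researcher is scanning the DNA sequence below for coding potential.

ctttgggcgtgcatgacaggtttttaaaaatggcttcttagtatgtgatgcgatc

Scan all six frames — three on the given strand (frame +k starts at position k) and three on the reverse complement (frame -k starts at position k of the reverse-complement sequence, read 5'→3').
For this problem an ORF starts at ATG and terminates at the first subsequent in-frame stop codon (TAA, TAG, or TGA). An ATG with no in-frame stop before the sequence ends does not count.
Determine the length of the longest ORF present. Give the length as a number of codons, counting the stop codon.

5

Reverse complement (5'→3'): GATCGCATCACATACTAAGAAGCCATTTTTAAAAACCTGTCATGCACGCCCAAAG
Frame +1: CTT TGG GCG TGC ATG ACA GGT TTT TAA AAA TGG CTT CTT AGT ATG TGA TGC GAT — ATG at 13, stop TAA at 25 → 15 nt; ATG at 43, stop TGA at 46 → 6 nt.
Frame +2: TTT GGG CGT GCA TGA CAG GTT TTT AAA AAT GGC TTC TTA GTA TGT GAT GCG ATC — no ATG→stop ORF.
Frame +3: TTG GGC GTG CAT GAC AGG TTT TTA AAA ATG GCT TCT TAG TAT GTG ATG CGA — ATG at 30, stop TAG at 39 → 12 nt.
Frame -1: GAT CGC ATC ACA TAC TAA GAA GCC ATT TTT AAA AAC CTG TCA TGC ACG CCC AAA — no ATG→stop ORF.
Frame -2: ATC GCA TCA CAT ACT AAG AAG CCA TTT TTA AAA ACC TGT CAT GCA CGC CCA AAG — no ATG→stop ORF.
Frame -3: TCG CAT CAC ATA CTA AGA AGC CAT TTT TAA AAA CCT GTC ATG CAC GCC CAA — no ATG→stop ORF.
Longest: frame +1, positions 13–27, 15 nt = 5 codons = 4 aa. → 5 codons.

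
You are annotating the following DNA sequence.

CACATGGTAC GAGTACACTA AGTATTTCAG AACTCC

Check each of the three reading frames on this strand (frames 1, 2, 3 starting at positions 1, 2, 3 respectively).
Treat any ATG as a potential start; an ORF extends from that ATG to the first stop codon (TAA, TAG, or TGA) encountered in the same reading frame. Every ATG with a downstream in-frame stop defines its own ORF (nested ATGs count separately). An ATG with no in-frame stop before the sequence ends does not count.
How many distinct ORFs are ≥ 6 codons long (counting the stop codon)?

Frame 1: CAC ATG GTA CGA GTA CAC TAA GTA TTT CAG AAC TCC — ATG at 4, stop TAA at 19 → 18 nt.
Frame 2: ACA TGG TAC GAG TAC ACT AAG TAT TTC AGA ACT — no ATG→stop ORF.
Frame 3: CAT GGT ACG AGT ACA CTA AGT ATT TCA GAA CTC — no ATG→stop ORF.
ORFs ≥ 6 codons: frame 1 4–21 (6 codons). Count = 1.

1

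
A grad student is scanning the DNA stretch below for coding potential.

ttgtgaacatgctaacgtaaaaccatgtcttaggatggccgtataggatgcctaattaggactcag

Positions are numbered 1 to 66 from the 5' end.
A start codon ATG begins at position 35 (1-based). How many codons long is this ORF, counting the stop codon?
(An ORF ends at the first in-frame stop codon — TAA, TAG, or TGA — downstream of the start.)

4

Codons from position 35: ATG (35–37), GCC (38–40), GTA (41–43), TAG (44–46).
TAG is the first in-frame stop; that's 4 codons including the stop.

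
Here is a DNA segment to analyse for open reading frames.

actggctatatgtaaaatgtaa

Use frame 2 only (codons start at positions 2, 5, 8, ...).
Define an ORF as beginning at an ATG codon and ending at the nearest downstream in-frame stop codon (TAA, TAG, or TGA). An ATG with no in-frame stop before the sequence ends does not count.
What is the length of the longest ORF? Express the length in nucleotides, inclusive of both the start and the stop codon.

Frame 2: CTG GCT ATA TGT AAA ATG TAA — ATG at 17, stop TAA at 20 → 6 nt.
Longest: frame 2, positions 17–22, 6 nt = 2 codons = 1 aa. → 6 nucleotides.

6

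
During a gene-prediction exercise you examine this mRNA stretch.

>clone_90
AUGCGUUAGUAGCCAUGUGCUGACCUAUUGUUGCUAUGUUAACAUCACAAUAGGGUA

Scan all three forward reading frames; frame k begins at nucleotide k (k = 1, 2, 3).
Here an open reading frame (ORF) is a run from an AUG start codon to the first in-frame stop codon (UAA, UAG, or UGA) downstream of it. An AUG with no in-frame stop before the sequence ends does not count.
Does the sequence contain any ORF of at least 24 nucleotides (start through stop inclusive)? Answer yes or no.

no

Frame 1: AUG CGU UAG UAG CCA UGU GCU GAC CUA UUG UUG CUA UGU UAA CAU CAC AAU AGG GUA — AUG at 1, stop UAG at 7 → 9 nt.
Frame 2: UGC GUU AGU AGC CAU GUG CUG ACC UAU UGU UGC UAU GUU AAC AUC ACA AUA GGG — no AUG→stop ORF.
Frame 3: GCG UUA GUA GCC AUG UGC UGA CCU AUU GUU GCU AUG UUA ACA UCA CAA UAG GGU — AUG at 15, stop UGA at 21 → 9 nt; AUG at 36, stop UAG at 51 → 18 nt.
Largest ORF found is 18 nucleotides < 24, so no.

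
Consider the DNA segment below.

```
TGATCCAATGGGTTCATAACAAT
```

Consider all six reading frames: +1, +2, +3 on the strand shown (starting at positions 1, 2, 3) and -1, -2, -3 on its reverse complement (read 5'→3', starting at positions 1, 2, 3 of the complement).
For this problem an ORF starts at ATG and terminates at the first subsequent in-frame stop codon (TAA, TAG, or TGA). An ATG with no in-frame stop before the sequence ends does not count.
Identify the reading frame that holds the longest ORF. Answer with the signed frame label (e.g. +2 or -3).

Reverse complement (5'→3'): ATTGTTATGAACCCATTGGATCA
Frame +1: TGA TCC AAT GGG TTC ATA ACA — no ATG→stop ORF.
Frame +2: GAT CCA ATG GGT TCA TAA CAA — ATG at 8, stop TAA at 17 → 12 nt.
Frame +3: ATC CAA TGG GTT CAT AAC AAT — no ATG→stop ORF.
Frame -1: ATT GTT ATG AAC CCA TTG GAT — no ATG→stop ORF.
Frame -2: TTG TTA TGA ACC CAT TGG ATC — no ATG→stop ORF.
Frame -3: TGT TAT GAA CCC ATT GGA TCA — no ATG→stop ORF.
Longest ORF is 12 nt in frame +2 (positions 8–19).

+2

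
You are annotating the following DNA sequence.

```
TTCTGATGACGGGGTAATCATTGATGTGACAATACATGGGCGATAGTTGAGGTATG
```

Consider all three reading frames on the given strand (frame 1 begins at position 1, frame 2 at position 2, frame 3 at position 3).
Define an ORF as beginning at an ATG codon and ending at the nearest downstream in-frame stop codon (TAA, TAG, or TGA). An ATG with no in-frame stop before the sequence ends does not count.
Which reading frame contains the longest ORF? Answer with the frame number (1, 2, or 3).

Frame 1: TTC TGA TGA CGG GGT AAT CAT TGA TGT GAC AAT ACA TGG GCG ATA GTT GAG GTA — no ATG→stop ORF.
Frame 2: TCT GAT GAC GGG GTA ATC ATT GAT GTG ACA ATA CAT GGG CGA TAG TTG AGG TAT — no ATG→stop ORF.
Frame 3: CTG ATG ACG GGG TAA TCA TTG ATG TGA CAA TAC ATG GGC GAT AGT TGA GGT ATG — ATG at 6, stop TAA at 15 → 12 nt; ATG at 24, stop TGA at 27 → 6 nt; ATG at 36, stop TGA at 48 → 15 nt.
Longest ORF is 15 nt in frame 3 (positions 36–50).

3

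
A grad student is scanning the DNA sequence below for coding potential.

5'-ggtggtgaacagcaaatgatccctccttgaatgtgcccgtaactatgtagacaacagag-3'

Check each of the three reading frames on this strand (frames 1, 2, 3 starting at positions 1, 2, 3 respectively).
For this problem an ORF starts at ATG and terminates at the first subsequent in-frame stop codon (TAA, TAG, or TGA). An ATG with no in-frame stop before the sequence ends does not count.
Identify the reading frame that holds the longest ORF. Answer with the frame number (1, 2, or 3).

Frame 1: GGT GGT GAA CAG CAA ATG ATC CCT CCT TGA ATG TGC CCG TAA CTA TGT AGA CAA CAG — ATG at 16, stop TGA at 28 → 15 nt; ATG at 31, stop TAA at 40 → 12 nt.
Frame 2: GTG GTG AAC AGC AAA TGA TCC CTC CTT GAA TGT GCC CGT AAC TAT GTA GAC AAC AGA — no ATG→stop ORF.
Frame 3: TGG TGA ACA GCA AAT GAT CCC TCC TTG AAT GTG CCC GTA ACT ATG TAG ACA ACA GAG — ATG at 45, stop TAG at 48 → 6 nt.
Longest ORF is 15 nt in frame 1 (positions 16–30).

1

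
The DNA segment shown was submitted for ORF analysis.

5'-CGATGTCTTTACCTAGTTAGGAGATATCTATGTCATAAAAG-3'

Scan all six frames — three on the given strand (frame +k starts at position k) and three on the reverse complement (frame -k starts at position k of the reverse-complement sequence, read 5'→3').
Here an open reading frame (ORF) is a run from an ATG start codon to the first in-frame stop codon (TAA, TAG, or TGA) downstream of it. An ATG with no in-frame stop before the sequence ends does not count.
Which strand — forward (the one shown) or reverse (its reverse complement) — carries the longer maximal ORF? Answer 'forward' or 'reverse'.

forward

Reverse complement (5'→3'): CTTTTATGACATAGATATCTCCTAACTAGGTAAAGACATCG
Frame +1: CGA TGT CTT TAC CTA GTT AGG AGA TAT CTA TGT CAT AAA — no ATG→stop ORF.
Frame +2: GAT GTC TTT ACC TAG TTA GGA GAT ATC TAT GTC ATA AAA — no ATG→stop ORF.
Frame +3: ATG TCT TTA CCT AGT TAG GAG ATA TCT ATG TCA TAA AAG — ATG at 3, stop TAG at 18 → 18 nt; ATG at 30, stop TAA at 36 → 9 nt.
Frame -1: CTT TTA TGA CAT AGA TAT CTC CTA ACT AGG TAA AGA CAT — no ATG→stop ORF.
Frame -2: TTT TAT GAC ATA GAT ATC TCC TAA CTA GGT AAA GAC ATC — no ATG→stop ORF.
Frame -3: TTT ATG ACA TAG ATA TCT CCT AAC TAG GTA AAG ACA TCG — ATG at 6, stop TAG at 12 → 9 nt.
Forward-strand max 18 nt; reverse-strand max 9 nt. The forward strand has the longer ORF.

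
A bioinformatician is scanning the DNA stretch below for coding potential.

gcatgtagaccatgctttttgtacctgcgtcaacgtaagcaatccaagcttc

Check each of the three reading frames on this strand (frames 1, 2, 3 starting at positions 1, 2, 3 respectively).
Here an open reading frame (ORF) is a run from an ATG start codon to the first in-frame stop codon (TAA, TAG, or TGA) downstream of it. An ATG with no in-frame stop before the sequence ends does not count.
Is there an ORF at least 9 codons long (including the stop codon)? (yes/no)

yes

Frame 1: GCA TGT AGA CCA TGC TTT TTG TAC CTG CGT CAA CGT AAG CAA TCC AAG CTT — no ATG→stop ORF.
Frame 2: CAT GTA GAC CAT GCT TTT TGT ACC TGC GTC AAC GTA AGC AAT CCA AGC TTC — no ATG→stop ORF.
Frame 3: ATG TAG ACC ATG CTT TTT GTA CCT GCG TCA ACG TAA GCA ATC CAA GCT — ATG at 3, stop TAG at 6 → 6 nt; ATG at 12, stop TAA at 36 → 27 nt.
Frame 3 has an ORF of 9 codons (positions 12–38) ≥ 9, so yes.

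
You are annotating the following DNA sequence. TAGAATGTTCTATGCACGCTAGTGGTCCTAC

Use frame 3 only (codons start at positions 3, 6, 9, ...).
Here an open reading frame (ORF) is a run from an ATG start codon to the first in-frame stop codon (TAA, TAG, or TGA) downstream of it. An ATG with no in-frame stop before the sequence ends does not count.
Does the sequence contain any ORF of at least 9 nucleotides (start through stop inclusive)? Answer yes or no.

Frame 3: GAA TGT TCT ATG CAC GCT AGT GGT CCT — no ATG→stop ORF.
Largest ORF found is 0 nucleotides < 9, so no.

no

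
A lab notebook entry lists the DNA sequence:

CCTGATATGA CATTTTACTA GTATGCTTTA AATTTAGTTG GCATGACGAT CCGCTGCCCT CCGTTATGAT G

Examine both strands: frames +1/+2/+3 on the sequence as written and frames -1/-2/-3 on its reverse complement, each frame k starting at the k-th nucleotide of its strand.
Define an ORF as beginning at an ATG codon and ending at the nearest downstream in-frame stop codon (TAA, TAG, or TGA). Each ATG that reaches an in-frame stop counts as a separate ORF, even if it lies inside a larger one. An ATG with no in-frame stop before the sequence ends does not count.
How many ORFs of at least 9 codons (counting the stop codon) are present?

Reverse complement (5'→3'): CATCATAACGGAGGGCAGCGGATCGTCATGCCAACTAAATTTAAAGCATACTAGTAAAATGTCATATCAGG
Frame +1: CCT GAT ATG ACA TTT TAC TAG TAT GCT TTA AAT TTA GTT GGC ATG ACG ATC CGC TGC CCT CCG TTA TGA — ATG at 7, stop TAG at 19 → 15 nt; ATG at 43, stop TGA at 67 → 27 nt.
Frame +2: CTG ATA TGA CAT TTT ACT AGT ATG CTT TAA ATT TAG TTG GCA TGA CGA TCC GCT GCC CTC CGT TAT GAT — ATG at 23, stop TAA at 29 → 9 nt.
Frame +3: TGA TAT GAC ATT TTA CTA GTA TGC TTT AAA TTT AGT TGG CAT GAC GAT CCG CTG CCC TCC GTT ATG ATG — no ATG→stop ORF.
Frame -1: CAT CAT AAC GGA GGG CAG CGG ATC GTC ATG CCA ACT AAA TTT AAA GCA TAC TAG TAA AAT GTC ATA TCA — ATG at 28, stop TAG at 52 → 27 nt.
Frame -2: ATC ATA ACG GAG GGC AGC GGA TCG TCA TGC CAA CTA AAT TTA AAG CAT ACT AGT AAA ATG TCA TAT CAG — no ATG→stop ORF.
Frame -3: TCA TAA CGG AGG GCA GCG GAT CGT CAT GCC AAC TAA ATT TAA AGC ATA CTA GTA AAA TGT CAT ATC AGG — no ATG→stop ORF.
ORFs ≥ 9 codons: frame +1 43–69 (9 codons), frame -1 28–54 (9 codons). Count = 2.

2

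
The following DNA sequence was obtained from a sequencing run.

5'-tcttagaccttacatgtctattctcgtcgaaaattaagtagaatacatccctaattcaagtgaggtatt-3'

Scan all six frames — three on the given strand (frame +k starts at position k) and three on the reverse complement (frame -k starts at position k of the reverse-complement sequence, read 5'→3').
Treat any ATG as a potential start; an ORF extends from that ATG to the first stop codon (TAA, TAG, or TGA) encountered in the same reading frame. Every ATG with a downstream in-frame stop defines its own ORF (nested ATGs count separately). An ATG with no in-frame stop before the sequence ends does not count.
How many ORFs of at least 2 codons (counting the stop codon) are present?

3

Reverse complement (5'→3'): AATACCTCACTTGAATTAGGGATGTATTCTACTTAATTTTCGACGAGAATAGACATGTAAGGTCTAAGA
Frame +1: TCT TAG ACC TTA CAT GTC TAT TCT CGT CGA AAA TTA AGT AGA ATA CAT CCC TAA TTC AAG TGA GGT ATT — no ATG→stop ORF.
Frame +2: CTT AGA CCT TAC ATG TCT ATT CTC GTC GAA AAT TAA GTA GAA TAC ATC CCT AAT TCA AGT GAG GTA — ATG at 14, stop TAA at 35 → 24 nt.
Frame +3: TTA GAC CTT ACA TGT CTA TTC TCG TCG AAA ATT AAG TAG AAT ACA TCC CTA ATT CAA GTG AGG TAT — no ATG→stop ORF.
Frame -1: AAT ACC TCA CTT GAA TTA GGG ATG TAT TCT ACT TAA TTT TCG ACG AGA ATA GAC ATG TAA GGT CTA AGA — ATG at 22, stop TAA at 34 → 15 nt; ATG at 55, stop TAA at 58 → 6 nt.
Frame -2: ATA CCT CAC TTG AAT TAG GGA TGT ATT CTA CTT AAT TTT CGA CGA GAA TAG ACA TGT AAG GTC TAA — no ATG→stop ORF.
Frame -3: TAC CTC ACT TGA ATT AGG GAT GTA TTC TAC TTA ATT TTC GAC GAG AAT AGA CAT GTA AGG TCT AAG — no ATG→stop ORF.
ORFs ≥ 2 codons: frame +2 14–37 (8 codons), frame -1 22–36 (5 codons), frame -1 55–60 (2 codons). Count = 3.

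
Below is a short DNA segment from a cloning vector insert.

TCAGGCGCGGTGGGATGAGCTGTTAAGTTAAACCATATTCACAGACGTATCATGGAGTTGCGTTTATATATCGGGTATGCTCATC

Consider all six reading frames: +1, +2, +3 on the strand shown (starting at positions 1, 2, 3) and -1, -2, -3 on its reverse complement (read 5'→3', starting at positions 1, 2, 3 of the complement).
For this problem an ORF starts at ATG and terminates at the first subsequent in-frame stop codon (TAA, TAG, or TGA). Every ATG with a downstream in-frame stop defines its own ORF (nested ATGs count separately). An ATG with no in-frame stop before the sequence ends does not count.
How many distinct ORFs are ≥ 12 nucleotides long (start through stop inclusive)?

Reverse complement (5'→3'): GATGAGCATACCCGATATATAAACGCAACTCCATGATACGTCTGTGAATATGGTTTAACTTAACAGCTCATCCCACCGCGCCTGA
Frame +1: TCA GGC GCG GTG GGA TGA GCT GTT AAG TTA AAC CAT ATT CAC AGA CGT ATC ATG GAG TTG CGT TTA TAT ATC GGG TAT GCT CAT — no ATG→stop ORF.
Frame +2: CAG GCG CGG TGG GAT GAG CTG TTA AGT TAA ACC ATA TTC ACA GAC GTA TCA TGG AGT TGC GTT TAT ATA TCG GGT ATG CTC ATC — no ATG→stop ORF.
Frame +3: AGG CGC GGT GGG ATG AGC TGT TAA GTT AAA CCA TAT TCA CAG ACG TAT CAT GGA GTT GCG TTT ATA TAT CGG GTA TGC TCA — ATG at 15, stop TAA at 24 → 12 nt.
Frame -1: GAT GAG CAT ACC CGA TAT ATA AAC GCA ACT CCA TGA TAC GTC TGT GAA TAT GGT TTA ACT TAA CAG CTC ATC CCA CCG CGC CTG — no ATG→stop ORF.
Frame -2: ATG AGC ATA CCC GAT ATA TAA ACG CAA CTC CAT GAT ACG TCT GTG AAT ATG GTT TAA CTT AAC AGC TCA TCC CAC CGC GCC TGA — ATG at 2, stop TAA at 20 → 21 nt; ATG at 50, stop TAA at 56 → 9 nt.
Frame -3: TGA GCA TAC CCG ATA TAT AAA CGC AAC TCC ATG ATA CGT CTG TGA ATA TGG TTT AAC TTA ACA GCT CAT CCC ACC GCG CCT — ATG at 33, stop TGA at 45 → 15 nt.
ORFs ≥ 12 nucleotides: frame +3 15–26 (12 nucleotides), frame -2 2–22 (21 nucleotides), frame -3 33–47 (15 nucleotides). Count = 3.

3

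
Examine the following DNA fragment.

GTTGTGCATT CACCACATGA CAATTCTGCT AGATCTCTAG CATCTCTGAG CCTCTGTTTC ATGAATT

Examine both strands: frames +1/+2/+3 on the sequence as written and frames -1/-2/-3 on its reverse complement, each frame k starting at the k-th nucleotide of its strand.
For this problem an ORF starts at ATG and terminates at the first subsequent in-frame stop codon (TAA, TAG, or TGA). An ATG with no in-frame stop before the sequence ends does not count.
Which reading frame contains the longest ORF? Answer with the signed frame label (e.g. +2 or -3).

+2

Reverse complement (5'→3'): AATTCATGAAACAGAGGCTCAGAGATGCTAGAGATCTAGCAGAATTGTCATGTGGTGAATGCACAAC
Frame +1: GTT GTG CAT TCA CCA CAT GAC AAT TCT GCT AGA TCT CTA GCA TCT CTG AGC CTC TGT TTC ATG AAT — no ATG→stop ORF.
Frame +2: TTG TGC ATT CAC CAC ATG ACA ATT CTG CTA GAT CTC TAG CAT CTC TGA GCC TCT GTT TCA TGA ATT — ATG at 17, stop TAG at 38 → 24 nt.
Frame +3: TGT GCA TTC ACC ACA TGA CAA TTC TGC TAG ATC TCT AGC ATC TCT GAG CCT CTG TTT CAT GAA — no ATG→stop ORF.
Frame -1: AAT TCA TGA AAC AGA GGC TCA GAG ATG CTA GAG ATC TAG CAG AAT TGT CAT GTG GTG AAT GCA CAA — ATG at 25, stop TAG at 37 → 15 nt.
Frame -2: ATT CAT GAA ACA GAG GCT CAG AGA TGC TAG AGA TCT AGC AGA ATT GTC ATG TGG TGA ATG CAC AAC — ATG at 50, stop TGA at 56 → 9 nt.
Frame -3: TTC ATG AAA CAG AGG CTC AGA GAT GCT AGA GAT CTA GCA GAA TTG TCA TGT GGT GAA TGC ACA — no ATG→stop ORF.
Longest ORF is 24 nt in frame +2 (positions 17–40).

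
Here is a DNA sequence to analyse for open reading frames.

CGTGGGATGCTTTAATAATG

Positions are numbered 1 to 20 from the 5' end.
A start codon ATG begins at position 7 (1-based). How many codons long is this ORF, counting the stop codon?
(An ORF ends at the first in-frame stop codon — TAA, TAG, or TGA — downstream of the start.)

3

Codons from position 7: ATG (7–9), CTT (10–12), TAA (13–15).
TAA is the first in-frame stop; that's 3 codons including the stop.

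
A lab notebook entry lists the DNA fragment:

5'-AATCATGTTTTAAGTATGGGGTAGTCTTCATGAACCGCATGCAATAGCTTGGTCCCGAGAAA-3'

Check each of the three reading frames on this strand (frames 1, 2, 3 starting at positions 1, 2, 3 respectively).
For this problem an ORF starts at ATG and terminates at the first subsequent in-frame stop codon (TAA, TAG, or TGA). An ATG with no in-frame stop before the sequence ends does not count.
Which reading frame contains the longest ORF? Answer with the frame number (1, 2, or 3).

3

Frame 1: AAT CAT GTT TTA AGT ATG GGG TAG TCT TCA TGA ACC GCA TGC AAT AGC TTG GTC CCG AGA — ATG at 16, stop TAG at 22 → 9 nt.
Frame 2: ATC ATG TTT TAA GTA TGG GGT AGT CTT CAT GAA CCG CAT GCA ATA GCT TGG TCC CGA GAA — ATG at 5, stop TAA at 11 → 9 nt.
Frame 3: TCA TGT TTT AAG TAT GGG GTA GTC TTC ATG AAC CGC ATG CAA TAG CTT GGT CCC GAG AAA — ATG at 30, stop TAG at 45 → 18 nt; ATG at 39, stop TAG at 45 → 9 nt.
Longest ORF is 18 nt in frame 3 (positions 30–47).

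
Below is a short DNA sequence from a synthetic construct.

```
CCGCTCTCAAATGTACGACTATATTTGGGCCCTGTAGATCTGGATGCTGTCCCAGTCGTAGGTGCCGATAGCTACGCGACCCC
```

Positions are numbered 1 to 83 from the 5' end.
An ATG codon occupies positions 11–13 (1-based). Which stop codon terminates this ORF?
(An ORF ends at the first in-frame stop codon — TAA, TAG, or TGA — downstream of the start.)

Codons from position 11: ATG (11–13), TAC (14–16), GAC (17–19), TAT (20–22), ATT (23–25), TGG (26–28), GCC (29–31), CTG (32–34), TAG (35–37).
The first in-frame stop codon is TAG.

TAG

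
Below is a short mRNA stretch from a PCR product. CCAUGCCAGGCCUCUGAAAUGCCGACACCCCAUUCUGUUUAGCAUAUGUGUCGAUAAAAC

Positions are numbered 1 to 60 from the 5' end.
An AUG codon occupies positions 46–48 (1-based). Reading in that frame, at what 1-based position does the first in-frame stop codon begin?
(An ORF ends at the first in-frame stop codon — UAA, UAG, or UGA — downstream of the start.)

55

Codons from position 46: AUG (46–48), UGU (49–51), CGA (52–54), UAA (55–57).
UAA is a stop codon; it begins at position 55.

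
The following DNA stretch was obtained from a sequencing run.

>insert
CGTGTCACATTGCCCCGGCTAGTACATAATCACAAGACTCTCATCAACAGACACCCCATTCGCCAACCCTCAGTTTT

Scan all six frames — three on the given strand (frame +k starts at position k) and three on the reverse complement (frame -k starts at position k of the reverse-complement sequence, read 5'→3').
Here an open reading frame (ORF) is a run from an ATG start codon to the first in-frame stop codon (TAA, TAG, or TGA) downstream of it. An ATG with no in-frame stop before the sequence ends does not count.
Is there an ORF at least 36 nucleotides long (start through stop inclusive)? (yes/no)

Reverse complement (5'→3'): AAAACTGAGGGTTGGCGAATGGGGTGTCTGTTGATGAGAGTCTTGTGATTATGTACTAGCCGGGGCAATGTGACACG
Frame +1: CGT GTC ACA TTG CCC CGG CTA GTA CAT AAT CAC AAG ACT CTC ATC AAC AGA CAC CCC ATT CGC CAA CCC TCA GTT — no ATG→stop ORF.
Frame +2: GTG TCA CAT TGC CCC GGC TAG TAC ATA ATC ACA AGA CTC TCA TCA ACA GAC ACC CCA TTC GCC AAC CCT CAG TTT — no ATG→stop ORF.
Frame +3: TGT CAC ATT GCC CCG GCT AGT ACA TAA TCA CAA GAC TCT CAT CAA CAG ACA CCC CAT TCG CCA ACC CTC AGT TTT — no ATG→stop ORF.
Frame -1: AAA ACT GAG GGT TGG CGA ATG GGG TGT CTG TTG ATG AGA GTC TTG TGA TTA TGT ACT AGC CGG GGC AAT GTG ACA — ATG at 19, stop TGA at 46 → 30 nt; ATG at 34, stop TGA at 46 → 15 nt.
Frame -2: AAA CTG AGG GTT GGC GAA TGG GGT GTC TGT TGA TGA GAG TCT TGT GAT TAT GTA CTA GCC GGG GCA ATG TGA CAC — ATG at 68, stop TGA at 71 → 6 nt.
Frame -3: AAC TGA GGG TTG GCG AAT GGG GTG TCT GTT GAT GAG AGT CTT GTG ATT ATG TAC TAG CCG GGG CAA TGT GAC ACG — ATG at 51, stop TAG at 57 → 9 nt.
Largest ORF found is 30 nucleotides < 36, so no.

no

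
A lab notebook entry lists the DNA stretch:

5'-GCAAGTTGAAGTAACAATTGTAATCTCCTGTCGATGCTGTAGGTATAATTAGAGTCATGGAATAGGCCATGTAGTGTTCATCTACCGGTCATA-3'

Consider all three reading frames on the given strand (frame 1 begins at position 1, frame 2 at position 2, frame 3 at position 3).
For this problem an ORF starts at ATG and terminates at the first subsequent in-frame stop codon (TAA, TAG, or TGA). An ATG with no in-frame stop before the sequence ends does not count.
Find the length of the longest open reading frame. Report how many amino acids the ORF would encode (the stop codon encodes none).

2

Frame 1: GCA AGT TGA AGT AAC AAT TGT AAT CTC CTG TCG ATG CTG TAG GTA TAA TTA GAG TCA TGG AAT AGG CCA TGT AGT GTT CAT CTA CCG GTC ATA — ATG at 34, stop TAG at 40 → 9 nt.
Frame 2: CAA GTT GAA GTA ACA ATT GTA ATC TCC TGT CGA TGC TGT AGG TAT AAT TAG AGT CAT GGA ATA GGC CAT GTA GTG TTC ATC TAC CGG TCA — no ATG→stop ORF.
Frame 3: AAG TTG AAG TAA CAA TTG TAA TCT CCT GTC GAT GCT GTA GGT ATA ATT AGA GTC ATG GAA TAG GCC ATG TAG TGT TCA TCT ACC GGT CAT — ATG at 57, stop TAG at 63 → 9 nt; ATG at 69, stop TAG at 72 → 6 nt.
Longest: frame 1, positions 34–42, 9 nt = 3 codons = 2 aa. → 2 amino acids.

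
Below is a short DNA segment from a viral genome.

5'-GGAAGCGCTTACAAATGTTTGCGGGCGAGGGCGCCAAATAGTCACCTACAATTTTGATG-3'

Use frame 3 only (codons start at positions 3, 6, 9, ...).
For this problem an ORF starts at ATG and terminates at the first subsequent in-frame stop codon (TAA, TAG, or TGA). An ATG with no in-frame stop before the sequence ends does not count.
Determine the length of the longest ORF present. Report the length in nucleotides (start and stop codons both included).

27

Frame 3: AAG CGC TTA CAA ATG TTT GCG GGC GAG GGC GCC AAA TAG TCA CCT ACA ATT TTG ATG — ATG at 15, stop TAG at 39 → 27 nt.
Longest: frame 3, positions 15–41, 27 nt = 9 codons = 8 aa. → 27 nucleotides.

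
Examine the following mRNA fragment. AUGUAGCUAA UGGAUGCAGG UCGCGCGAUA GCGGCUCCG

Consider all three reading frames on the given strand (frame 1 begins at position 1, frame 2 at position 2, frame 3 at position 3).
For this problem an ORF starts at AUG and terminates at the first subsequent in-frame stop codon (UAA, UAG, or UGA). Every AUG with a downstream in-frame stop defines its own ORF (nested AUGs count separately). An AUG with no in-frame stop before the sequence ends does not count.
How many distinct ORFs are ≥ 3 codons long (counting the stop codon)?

1

Frame 1: AUG UAG CUA AUG GAU GCA GGU CGC GCG AUA GCG GCU CCG — AUG at 1, stop UAG at 4 → 6 nt.
Frame 2: UGU AGC UAA UGG AUG CAG GUC GCG CGA UAG CGG CUC — AUG at 14, stop UAG at 29 → 18 nt.
Frame 3: GUA GCU AAU GGA UGC AGG UCG CGC GAU AGC GGC UCC — no AUG→stop ORF.
ORFs ≥ 3 codons: frame 2 14–31 (6 codons). Count = 1.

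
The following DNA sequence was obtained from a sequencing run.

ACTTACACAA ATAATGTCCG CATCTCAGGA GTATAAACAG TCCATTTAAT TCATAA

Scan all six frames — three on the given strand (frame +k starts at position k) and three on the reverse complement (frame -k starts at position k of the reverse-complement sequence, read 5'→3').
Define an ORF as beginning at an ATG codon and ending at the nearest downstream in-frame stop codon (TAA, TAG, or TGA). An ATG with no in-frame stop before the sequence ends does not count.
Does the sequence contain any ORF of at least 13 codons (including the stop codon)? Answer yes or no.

no

Reverse complement (5'→3'): TTATGAATTAAATGGACTGTTTATACTCCTGAGATGCGGACATTATTTGTGTAAGT
Frame +1: ACT TAC ACA AAT AAT GTC CGC ATC TCA GGA GTA TAA ACA GTC CAT TTA ATT CAT — no ATG→stop ORF.
Frame +2: CTT ACA CAA ATA ATG TCC GCA TCT CAG GAG TAT AAA CAG TCC ATT TAA TTC ATA — ATG at 14, stop TAA at 47 → 36 nt.
Frame +3: TTA CAC AAA TAA TGT CCG CAT CTC AGG AGT ATA AAC AGT CCA TTT AAT TCA TAA — no ATG→stop ORF.
Frame -1: TTA TGA ATT AAA TGG ACT GTT TAT ACT CCT GAG ATG CGG ACA TTA TTT GTG TAA — ATG at 34, stop TAA at 52 → 21 nt.
Frame -2: TAT GAA TTA AAT GGA CTG TTT ATA CTC CTG AGA TGC GGA CAT TAT TTG TGT AAG — no ATG→stop ORF.
Frame -3: ATG AAT TAA ATG GAC TGT TTA TAC TCC TGA GAT GCG GAC ATT ATT TGT GTA AGT — ATG at 3, stop TAA at 9 → 9 nt; ATG at 12, stop TGA at 30 → 21 nt.
Largest ORF found is 12 codons < 13, so no.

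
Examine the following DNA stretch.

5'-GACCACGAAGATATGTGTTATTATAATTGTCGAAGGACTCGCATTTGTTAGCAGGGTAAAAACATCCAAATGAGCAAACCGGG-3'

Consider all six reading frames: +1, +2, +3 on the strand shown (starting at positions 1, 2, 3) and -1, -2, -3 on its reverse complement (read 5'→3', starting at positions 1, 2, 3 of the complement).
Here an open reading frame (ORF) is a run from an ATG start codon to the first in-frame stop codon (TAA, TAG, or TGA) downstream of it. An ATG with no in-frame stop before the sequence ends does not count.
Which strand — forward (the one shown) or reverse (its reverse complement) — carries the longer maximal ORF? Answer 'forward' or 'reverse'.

forward

Reverse complement (5'→3'): CCCGGTTTGCTCATTTGGATGTTTTTACCCTGCTAACAAATGCGAGTCCTTCGACAATTATAATAACACATATCTTCGTGGTC
Frame +1: GAC CAC GAA GAT ATG TGT TAT TAT AAT TGT CGA AGG ACT CGC ATT TGT TAG CAG GGT AAA AAC ATC CAA ATG AGC AAA CCG — ATG at 13, stop TAG at 49 → 39 nt.
Frame +2: ACC ACG AAG ATA TGT GTT ATT ATA ATT GTC GAA GGA CTC GCA TTT GTT AGC AGG GTA AAA ACA TCC AAA TGA GCA AAC CGG — no ATG→stop ORF.
Frame +3: CCA CGA AGA TAT GTG TTA TTA TAA TTG TCG AAG GAC TCG CAT TTG TTA GCA GGG TAA AAA CAT CCA AAT GAG CAA ACC GGG — no ATG→stop ORF.
Frame -1: CCC GGT TTG CTC ATT TGG ATG TTT TTA CCC TGC TAA CAA ATG CGA GTC CTT CGA CAA TTA TAA TAA CAC ATA TCT TCG TGG — ATG at 19, stop TAA at 34 → 18 nt; ATG at 40, stop TAA at 61 → 24 nt.
Frame -2: CCG GTT TGC TCA TTT GGA TGT TTT TAC CCT GCT AAC AAA TGC GAG TCC TTC GAC AAT TAT AAT AAC ACA TAT CTT CGT GGT — no ATG→stop ORF.
Frame -3: CGG TTT GCT CAT TTG GAT GTT TTT ACC CTG CTA ACA AAT GCG AGT CCT TCG ACA ATT ATA ATA ACA CAT ATC TTC GTG GTC — no ATG→stop ORF.
Forward-strand max 39 nt; reverse-strand max 24 nt. The forward strand has the longer ORF.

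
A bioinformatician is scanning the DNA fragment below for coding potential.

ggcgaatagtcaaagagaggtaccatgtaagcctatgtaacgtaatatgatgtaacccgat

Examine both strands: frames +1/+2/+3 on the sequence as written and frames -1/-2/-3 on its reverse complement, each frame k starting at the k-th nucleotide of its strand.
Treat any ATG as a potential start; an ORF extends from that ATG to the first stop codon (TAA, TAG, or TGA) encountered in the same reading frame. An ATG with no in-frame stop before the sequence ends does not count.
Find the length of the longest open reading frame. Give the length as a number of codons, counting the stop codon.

Reverse complement (5'→3'): ATCGGGTTACATCATATTACGTTACATAGGCTTACATGGTACCTCTCTTTGACTATTCGCC
Frame +1: GGC GAA TAG TCA AAG AGA GGT ACC ATG TAA GCC TAT GTA ACG TAA TAT GAT GTA ACC CGA — ATG at 25, stop TAA at 28 → 6 nt.
Frame +2: GCG AAT AGT CAA AGA GAG GTA CCA TGT AAG CCT ATG TAA CGT AAT ATG ATG TAA CCC GAT — ATG at 35, stop TAA at 38 → 6 nt; ATG at 47, stop TAA at 53 → 9 nt; ATG at 50, stop TAA at 53 → 6 nt.
Frame +3: CGA ATA GTC AAA GAG AGG TAC CAT GTA AGC CTA TGT AAC GTA ATA TGA TGT AAC CCG — no ATG→stop ORF.
Frame -1: ATC GGG TTA CAT CAT ATT ACG TTA CAT AGG CTT ACA TGG TAC CTC TCT TTG ACT ATT CGC — no ATG→stop ORF.
Frame -2: TCG GGT TAC ATC ATA TTA CGT TAC ATA GGC TTA CAT GGT ACC TCT CTT TGA CTA TTC GCC — no ATG→stop ORF.
Frame -3: CGG GTT ACA TCA TAT TAC GTT ACA TAG GCT TAC ATG GTA CCT CTC TTT GAC TAT TCG — no ATG→stop ORF.
Longest: frame +2, positions 47–55, 9 nt = 3 codons = 2 aa. → 3 codons.

3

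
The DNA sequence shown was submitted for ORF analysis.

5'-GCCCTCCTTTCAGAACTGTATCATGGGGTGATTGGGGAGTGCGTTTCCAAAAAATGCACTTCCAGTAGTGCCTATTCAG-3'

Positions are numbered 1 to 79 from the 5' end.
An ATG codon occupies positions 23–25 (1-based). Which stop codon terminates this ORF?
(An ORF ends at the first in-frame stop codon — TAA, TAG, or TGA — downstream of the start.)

TGA

Codons from position 23: ATG (23–25), GGG (26–28), TGA (29–31).
The first in-frame stop codon is TGA.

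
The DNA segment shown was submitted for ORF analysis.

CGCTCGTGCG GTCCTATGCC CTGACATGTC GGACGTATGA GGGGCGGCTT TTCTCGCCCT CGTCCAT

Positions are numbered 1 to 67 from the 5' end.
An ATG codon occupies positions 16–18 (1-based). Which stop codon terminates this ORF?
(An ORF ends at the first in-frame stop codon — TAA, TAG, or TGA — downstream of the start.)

TGA

Codons from position 16: ATG (16–18), CCC (19–21), TGA (22–24).
The first in-frame stop codon is TGA.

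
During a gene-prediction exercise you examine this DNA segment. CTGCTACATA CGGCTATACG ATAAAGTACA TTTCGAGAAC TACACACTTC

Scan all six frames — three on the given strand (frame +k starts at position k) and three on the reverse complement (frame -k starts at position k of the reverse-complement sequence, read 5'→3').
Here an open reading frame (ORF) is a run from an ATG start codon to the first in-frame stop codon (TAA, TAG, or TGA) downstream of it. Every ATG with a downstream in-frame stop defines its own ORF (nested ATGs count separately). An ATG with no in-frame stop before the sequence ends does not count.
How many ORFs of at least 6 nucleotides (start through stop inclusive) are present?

Reverse complement (5'→3'): GAAGTGTGTAGTTCTCGAAATGTACTTTATCGTATAGCCGTATGTAGCAG
Frame +1: CTG CTA CAT ACG GCT ATA CGA TAA AGT ACA TTT CGA GAA CTA CAC ACT — no ATG→stop ORF.
Frame +2: TGC TAC ATA CGG CTA TAC GAT AAA GTA CAT TTC GAG AAC TAC ACA CTT — no ATG→stop ORF.
Frame +3: GCT ACA TAC GGC TAT ACG ATA AAG TAC ATT TCG AGA ACT ACA CAC TTC — no ATG→stop ORF.
Frame -1: GAA GTG TGT AGT TCT CGA AAT GTA CTT TAT CGT ATA GCC GTA TGT AGC — no ATG→stop ORF.
Frame -2: AAG TGT GTA GTT CTC GAA ATG TAC TTT ATC GTA TAG CCG TAT GTA GCA — ATG at 20, stop TAG at 35 → 18 nt.
Frame -3: AGT GTG TAG TTC TCG AAA TGT ACT TTA TCG TAT AGC CGT ATG TAG CAG — ATG at 42, stop TAG at 45 → 6 nt.
ORFs ≥ 6 nucleotides: frame -2 20–37 (18 nucleotides), frame -3 42–47 (6 nucleotides). Count = 2.

2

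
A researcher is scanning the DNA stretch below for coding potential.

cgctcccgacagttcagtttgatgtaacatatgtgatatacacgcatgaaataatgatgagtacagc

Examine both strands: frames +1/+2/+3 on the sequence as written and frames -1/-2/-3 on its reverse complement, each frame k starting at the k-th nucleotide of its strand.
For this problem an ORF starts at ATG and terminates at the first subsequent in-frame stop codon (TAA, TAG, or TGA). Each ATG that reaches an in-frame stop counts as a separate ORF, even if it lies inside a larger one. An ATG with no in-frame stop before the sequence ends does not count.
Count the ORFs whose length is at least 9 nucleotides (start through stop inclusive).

1

Reverse complement (5'→3'): GCTGTACTCATCATTATTTCATGCGTGTATATCACATATGTTACATCAAACTGAACTGTCGGGAGCG
Frame +1: CGC TCC CGA CAG TTC AGT TTG ATG TAA CAT ATG TGA TAT ACA CGC ATG AAA TAA TGA TGA GTA CAG — ATG at 22, stop TAA at 25 → 6 nt; ATG at 31, stop TGA at 34 → 6 nt; ATG at 46, stop TAA at 52 → 9 nt.
Frame +2: GCT CCC GAC AGT TCA GTT TGA TGT AAC ATA TGT GAT ATA CAC GCA TGA AAT AAT GAT GAG TAC AGC — no ATG→stop ORF.
Frame +3: CTC CCG ACA GTT CAG TTT GAT GTA ACA TAT GTG ATA TAC ACG CAT GAA ATA ATG ATG AGT ACA — no ATG→stop ORF.
Frame -1: GCT GTA CTC ATC ATT ATT TCA TGC GTG TAT ATC ACA TAT GTT ACA TCA AAC TGA ACT GTC GGG AGC — no ATG→stop ORF.
Frame -2: CTG TAC TCA TCA TTA TTT CAT GCG TGT ATA TCA CAT ATG TTA CAT CAA ACT GAA CTG TCG GGA GCG — no ATG→stop ORF.
Frame -3: TGT ACT CAT CAT TAT TTC ATG CGT GTA TAT CAC ATA TGT TAC ATC AAA CTG AAC TGT CGG GAG — no ATG→stop ORF.
ORFs ≥ 9 nucleotides: frame +1 46–54 (9 nucleotides). Count = 1.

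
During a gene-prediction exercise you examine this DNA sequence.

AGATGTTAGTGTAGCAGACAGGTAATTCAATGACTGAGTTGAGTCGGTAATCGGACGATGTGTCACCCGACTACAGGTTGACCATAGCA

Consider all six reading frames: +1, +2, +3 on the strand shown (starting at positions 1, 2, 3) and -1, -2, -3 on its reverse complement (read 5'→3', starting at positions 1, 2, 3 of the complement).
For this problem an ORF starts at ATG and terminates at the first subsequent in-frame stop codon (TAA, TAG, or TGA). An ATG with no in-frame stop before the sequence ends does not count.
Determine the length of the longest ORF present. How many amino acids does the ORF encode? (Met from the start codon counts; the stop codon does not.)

Reverse complement (5'→3'): TGCTATGGTCAACCTGTAGTCGGGTGACACATCGTCCGATTACCGACTCAACTCAGTCATTGAATTACCTGTCTGCTACACTAACATCT
Frame +1: AGA TGT TAG TGT AGC AGA CAG GTA ATT CAA TGA CTG AGT TGA GTC GGT AAT CGG ACG ATG TGT CAC CCG ACT ACA GGT TGA CCA TAG — ATG at 58, stop TGA at 79 → 24 nt.
Frame +2: GAT GTT AGT GTA GCA GAC AGG TAA TTC AAT GAC TGA GTT GAG TCG GTA ATC GGA CGA TGT GTC ACC CGA CTA CAG GTT GAC CAT AGC — no ATG→stop ORF.
Frame +3: ATG TTA GTG TAG CAG ACA GGT AAT TCA ATG ACT GAG TTG AGT CGG TAA TCG GAC GAT GTG TCA CCC GAC TAC AGG TTG ACC ATA GCA — ATG at 3, stop TAG at 12 → 12 nt; ATG at 30, stop TAA at 48 → 21 nt.
Frame -1: TGC TAT GGT CAA CCT GTA GTC GGG TGA CAC ATC GTC CGA TTA CCG ACT CAA CTC AGT CAT TGA ATT ACC TGT CTG CTA CAC TAA CAT — no ATG→stop ORF.
Frame -2: GCT ATG GTC AAC CTG TAG TCG GGT GAC ACA TCG TCC GAT TAC CGA CTC AAC TCA GTC ATT GAA TTA CCT GTC TGC TAC ACT AAC ATC — ATG at 5, stop TAG at 17 → 15 nt.
Frame -3: CTA TGG TCA ACC TGT AGT CGG GTG ACA CAT CGT CCG ATT ACC GAC TCA ACT CAG TCA TTG AAT TAC CTG TCT GCT ACA CTA ACA TCT — no ATG→stop ORF.
Longest: frame +1, positions 58–81, 24 nt = 8 codons = 7 aa. → 7 amino acids.

7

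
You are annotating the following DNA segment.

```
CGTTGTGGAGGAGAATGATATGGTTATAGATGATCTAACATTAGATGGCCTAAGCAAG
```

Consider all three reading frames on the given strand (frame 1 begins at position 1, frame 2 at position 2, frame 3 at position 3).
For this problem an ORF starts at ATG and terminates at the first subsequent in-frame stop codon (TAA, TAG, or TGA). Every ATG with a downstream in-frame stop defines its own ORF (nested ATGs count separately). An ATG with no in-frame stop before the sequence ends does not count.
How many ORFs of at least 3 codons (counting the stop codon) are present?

Frame 1: CGT TGT GGA GGA GAA TGA TAT GGT TAT AGA TGA TCT AAC ATT AGA TGG CCT AAG CAA — no ATG→stop ORF.
Frame 2: GTT GTG GAG GAG AAT GAT ATG GTT ATA GAT GAT CTA ACA TTA GAT GGC CTA AGC AAG — no ATG→stop ORF.
Frame 3: TTG TGG AGG AGA ATG ATA TGG TTA TAG ATG ATC TAA CAT TAG ATG GCC TAA GCA — ATG at 15, stop TAG at 27 → 15 nt; ATG at 30, stop TAA at 36 → 9 nt; ATG at 45, stop TAA at 51 → 9 nt.
ORFs ≥ 3 codons: frame 3 15–29 (5 codons), frame 3 30–38 (3 codons), frame 3 45–53 (3 codons). Count = 3.

3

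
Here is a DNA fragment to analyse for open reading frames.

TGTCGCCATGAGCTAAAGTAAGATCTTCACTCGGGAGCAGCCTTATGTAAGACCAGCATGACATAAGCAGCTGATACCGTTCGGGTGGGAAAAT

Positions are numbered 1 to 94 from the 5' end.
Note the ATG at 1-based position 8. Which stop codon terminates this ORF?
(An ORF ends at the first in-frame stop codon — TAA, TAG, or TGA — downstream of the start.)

TAA

Codons from position 8: ATG (8–10), AGC (11–13), TAA (14–16).
The first in-frame stop codon is TAA.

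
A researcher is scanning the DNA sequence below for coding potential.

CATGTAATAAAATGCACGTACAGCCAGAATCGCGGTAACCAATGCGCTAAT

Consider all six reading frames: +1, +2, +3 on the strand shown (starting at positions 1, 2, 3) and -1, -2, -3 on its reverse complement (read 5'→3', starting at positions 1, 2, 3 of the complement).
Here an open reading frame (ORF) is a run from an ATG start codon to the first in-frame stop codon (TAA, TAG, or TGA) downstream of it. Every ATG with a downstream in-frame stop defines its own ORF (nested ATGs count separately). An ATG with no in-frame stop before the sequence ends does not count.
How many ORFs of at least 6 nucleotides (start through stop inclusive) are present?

Reverse complement (5'→3'): ATTAGCGCATTGGTTACCGCGATTCTGGCTGTACGTGCATTTTATTACATG
Frame +1: CAT GTA ATA AAA TGC ACG TAC AGC CAG AAT CGC GGT AAC CAA TGC GCT AAT — no ATG→stop ORF.
Frame +2: ATG TAA TAA AAT GCA CGT ACA GCC AGA ATC GCG GTA ACC AAT GCG CTA — ATG at 2, stop TAA at 5 → 6 nt.
Frame +3: TGT AAT AAA ATG CAC GTA CAG CCA GAA TCG CGG TAA CCA ATG CGC TAA — ATG at 12, stop TAA at 36 → 27 nt; ATG at 42, stop TAA at 48 → 9 nt.
Frame -1: ATT AGC GCA TTG GTT ACC GCG ATT CTG GCT GTA CGT GCA TTT TAT TAC ATG — no ATG→stop ORF.
Frame -2: TTA GCG CAT TGG TTA CCG CGA TTC TGG CTG TAC GTG CAT TTT ATT ACA — no ATG→stop ORF.
Frame -3: TAG CGC ATT GGT TAC CGC GAT TCT GGC TGT ACG TGC ATT TTA TTA CAT — no ATG→stop ORF.
ORFs ≥ 6 nucleotides: frame +2 2–7 (6 nucleotides), frame +3 12–38 (27 nucleotides), frame +3 42–50 (9 nucleotides). Count = 3.

3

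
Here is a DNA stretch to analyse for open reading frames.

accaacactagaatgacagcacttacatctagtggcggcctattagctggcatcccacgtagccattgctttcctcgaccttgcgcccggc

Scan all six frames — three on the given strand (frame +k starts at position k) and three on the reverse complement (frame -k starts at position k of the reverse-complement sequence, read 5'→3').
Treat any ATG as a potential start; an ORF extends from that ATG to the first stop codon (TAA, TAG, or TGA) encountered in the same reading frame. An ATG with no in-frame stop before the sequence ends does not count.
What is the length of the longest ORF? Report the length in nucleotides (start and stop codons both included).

24

Reverse complement (5'→3'): GCCGGGCGCAAGGTCGAGGAAAGCAATGGCTACGTGGGATGCCAGCTAATAGGCCGCCACTAGATGTAAGTGCTGTCATTCTAGTGTTGGT
Frame +1: ACC AAC ACT AGA ATG ACA GCA CTT ACA TCT AGT GGC GGC CTA TTA GCT GGC ATC CCA CGT AGC CAT TGC TTT CCT CGA CCT TGC GCC CGG — no ATG→stop ORF.
Frame +2: CCA ACA CTA GAA TGA CAG CAC TTA CAT CTA GTG GCG GCC TAT TAG CTG GCA TCC CAC GTA GCC ATT GCT TTC CTC GAC CTT GCG CCC GGC — no ATG→stop ORF.
Frame +3: CAA CAC TAG AAT GAC AGC ACT TAC ATC TAG TGG CGG CCT ATT AGC TGG CAT CCC ACG TAG CCA TTG CTT TCC TCG ACC TTG CGC CCG — no ATG→stop ORF.
Frame -1: GCC GGG CGC AAG GTC GAG GAA AGC AAT GGC TAC GTG GGA TGC CAG CTA ATA GGC CGC CAC TAG ATG TAA GTG CTG TCA TTC TAG TGT TGG — ATG at 64, stop TAA at 67 → 6 nt.
Frame -2: CCG GGC GCA AGG TCG AGG AAA GCA ATG GCT ACG TGG GAT GCC AGC TAA TAG GCC GCC ACT AGA TGT AAG TGC TGT CAT TCT AGT GTT GGT — ATG at 26, stop TAA at 47 → 24 nt.
Frame -3: CGG GCG CAA GGT CGA GGA AAG CAA TGG CTA CGT GGG ATG CCA GCT AAT AGG CCG CCA CTA GAT GTA AGT GCT GTC ATT CTA GTG TTG — no ATG→stop ORF.
Longest: frame -2, positions 26–49, 24 nt = 8 codons = 7 aa. → 24 nucleotides.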